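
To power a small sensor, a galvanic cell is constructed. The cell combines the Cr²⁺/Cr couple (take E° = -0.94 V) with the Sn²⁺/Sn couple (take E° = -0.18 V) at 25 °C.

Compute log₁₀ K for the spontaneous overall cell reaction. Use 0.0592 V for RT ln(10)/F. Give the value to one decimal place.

Cathode: Sn²⁺/Sn; anode: Cr²⁺/Cr. E°cell = +0.76 V, n = 2.
log K = nE°cell / 0.0592 = (2)(+0.76) / 0.0592 = 25.7.

25.7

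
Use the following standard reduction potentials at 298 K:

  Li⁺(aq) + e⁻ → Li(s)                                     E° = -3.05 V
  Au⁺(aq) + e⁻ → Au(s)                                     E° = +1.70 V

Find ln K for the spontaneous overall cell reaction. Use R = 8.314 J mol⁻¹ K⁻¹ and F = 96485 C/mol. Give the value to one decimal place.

Cathode: Au⁺/Au; anode: Li⁺/Li. E°cell = (+1.70) − (-3.05) = +4.75 V, with n = 1.
ΔG° = −nFE° = −RT ln K, so ln K = nFE°/(RT) = (1)(96485)(+4.75) / ((8.314)(298)) = 184.981.

185.0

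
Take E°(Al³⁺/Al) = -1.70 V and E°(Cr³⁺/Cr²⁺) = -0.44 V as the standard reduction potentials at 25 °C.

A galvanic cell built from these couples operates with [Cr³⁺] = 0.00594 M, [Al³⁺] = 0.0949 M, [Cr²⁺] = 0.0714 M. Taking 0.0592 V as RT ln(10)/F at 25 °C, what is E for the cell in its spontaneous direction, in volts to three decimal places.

Cr³⁺/Cr²⁺ is the cathode (higher E°), Al³⁺/Al the anode: E°cell = -0.44 − (-1.70) = +1.26 V, n = 3.
Overall: 3 Cr³⁺(aq) + Al(s) → 3 Cr²⁺(aq) + Al³⁺(aq)
Q = [Cr²⁺]^3·[Al³⁺] / ([Cr³⁺]^3); log Q = 2.217.
E = E° − (0.0592/n) log Q = +1.26 − (0.0592/3)(2.217) = +1.216 V.

+1.216 V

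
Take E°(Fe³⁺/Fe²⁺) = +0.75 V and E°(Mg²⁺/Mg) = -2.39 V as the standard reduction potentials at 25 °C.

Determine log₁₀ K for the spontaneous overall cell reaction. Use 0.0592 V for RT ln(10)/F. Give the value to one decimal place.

Cathode: Fe³⁺/Fe²⁺; anode: Mg²⁺/Mg. E°cell = +3.14 V, n = 2.
log K = nE°cell / 0.0592 = (2)(+3.14) / 0.0592 = 106.1.

106.1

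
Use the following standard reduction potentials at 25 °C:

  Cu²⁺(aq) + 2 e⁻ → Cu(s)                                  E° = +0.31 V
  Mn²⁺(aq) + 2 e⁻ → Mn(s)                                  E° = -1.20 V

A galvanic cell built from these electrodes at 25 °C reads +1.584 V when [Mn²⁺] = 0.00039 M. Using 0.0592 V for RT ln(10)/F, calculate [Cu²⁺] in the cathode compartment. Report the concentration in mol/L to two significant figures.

Cu²⁺/Cu is the cathode, Mn²⁺/Mn the anode: E°cell = +1.51 V, n = 2.
Overall reaction: Cu²⁺(aq) + Mn(s) → Cu(s) + Mn²⁺(aq); Q = [Mn²⁺]^1/[Cu²⁺]^1.
From E = E° − (0.0592/n) log Q: log Q = (E° − E)·n/0.0592 = (+1.51 − (+1.584))·2/0.0592 = -2.5000.
So 1·log[Cu²⁺] = 1·log(0.00039) − log Q = -3.4089 − (-2.5000) = -0.9089; [Cu²⁺] = 10^(-0.9089) ≈ 0.12 M.

0.12 M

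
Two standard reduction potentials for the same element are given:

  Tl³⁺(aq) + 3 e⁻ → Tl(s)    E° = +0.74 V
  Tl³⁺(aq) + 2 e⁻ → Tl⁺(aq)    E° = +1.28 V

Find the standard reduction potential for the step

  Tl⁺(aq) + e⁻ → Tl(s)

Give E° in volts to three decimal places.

Sequential free energies add, so n₃E°₃ = n₁E°₁ + n₂E°₂.
With n₃ = 3, and the known step contributing 2×(+1.28) V, the unknown satisfies 1·E° = 3×(+0.74) − 2×(+1.28) = -0.340.
E° = -0.340 / 1 = -0.340 V.

-0.340 V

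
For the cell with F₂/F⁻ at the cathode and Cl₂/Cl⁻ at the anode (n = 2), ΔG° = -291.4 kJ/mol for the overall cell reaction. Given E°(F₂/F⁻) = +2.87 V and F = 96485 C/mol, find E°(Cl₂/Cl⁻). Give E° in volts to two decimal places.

+1.36 V

E°cell = −ΔG°/(nF) = −(-291.4×10³)/((2)(96485)) = +1.510 V.
Since F₂/F⁻ is the cathode and Cl₂/Cl⁻ the anode, E°cell = E°(F₂/F⁻) − E°(Cl₂/Cl⁻).
So E°(Cl₂/Cl⁻) = E°(F₂/F⁻) − E°cell = (+2.87) − (+1.510) = +1.36 V.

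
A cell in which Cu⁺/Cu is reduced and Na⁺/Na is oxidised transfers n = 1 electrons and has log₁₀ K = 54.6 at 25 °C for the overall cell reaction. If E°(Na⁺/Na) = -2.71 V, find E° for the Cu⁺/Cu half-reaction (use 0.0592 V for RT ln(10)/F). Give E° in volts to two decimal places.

+0.52 V

E°cell = (0.0592/n)·log K = (0.0592/1)(54.6) = +3.232 V.
Since Cu⁺/Cu is the cathode and Na⁺/Na the anode, E°cell = E°(Cu⁺/Cu) − E°(Na⁺/Na).
So E°(Cu⁺/Cu) = E°cell + E°(Na⁺/Na) = +3.232 + (-2.71) = +0.52 V.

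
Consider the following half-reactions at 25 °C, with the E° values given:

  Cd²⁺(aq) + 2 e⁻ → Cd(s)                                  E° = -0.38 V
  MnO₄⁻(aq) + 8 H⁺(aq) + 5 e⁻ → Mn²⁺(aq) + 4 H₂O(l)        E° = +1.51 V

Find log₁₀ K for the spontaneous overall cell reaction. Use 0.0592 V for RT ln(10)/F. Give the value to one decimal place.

Cathode: MnO₄⁻/Mn²⁺; anode: Cd²⁺/Cd. E°cell = +1.89 V, n = 10.
log K = nE°cell / 0.0592 = (10)(+1.89) / 0.0592 = 319.3.

319.3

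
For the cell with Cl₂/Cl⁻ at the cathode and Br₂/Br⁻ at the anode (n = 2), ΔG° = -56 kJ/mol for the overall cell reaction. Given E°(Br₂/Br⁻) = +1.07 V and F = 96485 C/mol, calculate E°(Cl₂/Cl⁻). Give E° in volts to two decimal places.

E°cell = −ΔG°/(nF) = −(-56×10³)/((2)(96485)) = +0.290 V.
Since Cl₂/Cl⁻ is the cathode and Br₂/Br⁻ the anode, E°cell = E°(Cl₂/Cl⁻) − E°(Br₂/Br⁻).
So E°(Cl₂/Cl⁻) = E°cell + E°(Br₂/Br⁻) = +0.290 + (+1.07) = +1.36 V.

+1.36 V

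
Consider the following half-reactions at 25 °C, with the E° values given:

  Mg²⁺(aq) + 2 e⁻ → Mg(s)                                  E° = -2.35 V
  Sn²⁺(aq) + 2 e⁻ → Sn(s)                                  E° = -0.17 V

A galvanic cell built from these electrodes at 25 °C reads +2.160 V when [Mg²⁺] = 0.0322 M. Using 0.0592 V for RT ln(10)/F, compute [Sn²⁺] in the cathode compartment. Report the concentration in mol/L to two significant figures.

0.0068 M

Sn²⁺/Sn is the cathode, Mg²⁺/Mg the anode: E°cell = +2.18 V, n = 2.
Overall reaction: Sn²⁺(aq) + Mg(s) → Sn(s) + Mg²⁺(aq); Q = [Mg²⁺]^1/[Sn²⁺]^1.
From E = E° − (0.0592/n) log Q: log Q = (E° − E)·n/0.0592 = (+2.18 − (+2.160))·2/0.0592 = 0.6757.
So 1·log[Sn²⁺] = 1·log(0.0322) − log Q = -1.4921 − (0.6757) = -2.1678; [Sn²⁺] = 10^(-2.1678) ≈ 0.0068 M.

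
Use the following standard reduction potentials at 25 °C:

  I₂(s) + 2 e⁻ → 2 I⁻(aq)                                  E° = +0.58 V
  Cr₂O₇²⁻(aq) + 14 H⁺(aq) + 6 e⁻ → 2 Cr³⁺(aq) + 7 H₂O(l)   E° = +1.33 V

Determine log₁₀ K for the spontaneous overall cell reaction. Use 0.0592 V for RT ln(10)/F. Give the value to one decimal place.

Cathode: Cr₂O₇²⁻/Cr³⁺; anode: I₂/I⁻. E°cell = +0.75 V, n = 6.
log K = nE°cell / 0.0592 = (6)(+0.75) / 0.0592 = 76.0.

76.0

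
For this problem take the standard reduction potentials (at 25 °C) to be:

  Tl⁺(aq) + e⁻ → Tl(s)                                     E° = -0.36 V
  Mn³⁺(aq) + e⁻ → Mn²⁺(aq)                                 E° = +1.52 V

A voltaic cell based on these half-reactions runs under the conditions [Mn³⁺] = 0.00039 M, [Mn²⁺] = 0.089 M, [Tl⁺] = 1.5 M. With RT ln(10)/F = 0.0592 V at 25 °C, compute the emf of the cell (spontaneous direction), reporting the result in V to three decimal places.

Mn³⁺/Mn²⁺ is the cathode (higher E°), Tl⁺/Tl the anode: E°cell = +1.52 − (-0.36) = +1.88 V, n = 1.
Overall: Mn³⁺(aq) + Tl(s) → Mn²⁺(aq) + Tl⁺(aq)
Q = [Mn²⁺]·[Tl⁺] / ([Mn³⁺]); log Q = 2.534.
E = E° − (0.0592/n) log Q = +1.88 − (0.0592/1)(2.534) = +1.730 V.

+1.730 V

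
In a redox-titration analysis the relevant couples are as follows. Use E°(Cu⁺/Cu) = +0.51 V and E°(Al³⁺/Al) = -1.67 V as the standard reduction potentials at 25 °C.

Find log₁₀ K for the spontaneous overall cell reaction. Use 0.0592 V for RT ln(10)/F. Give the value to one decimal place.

110.5

Cathode: Cu⁺/Cu; anode: Al³⁺/Al. E°cell = +2.18 V, n = 3.
log K = nE°cell / 0.0592 = (3)(+2.18) / 0.0592 = 110.5.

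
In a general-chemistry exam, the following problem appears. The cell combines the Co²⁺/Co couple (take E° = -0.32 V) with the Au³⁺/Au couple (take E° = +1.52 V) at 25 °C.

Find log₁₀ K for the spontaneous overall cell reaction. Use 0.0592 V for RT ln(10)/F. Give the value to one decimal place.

Cathode: Au³⁺/Au; anode: Co²⁺/Co. E°cell = +1.84 V, n = 6.
log K = nE°cell / 0.0592 = (6)(+1.84) / 0.0592 = 186.5.

186.5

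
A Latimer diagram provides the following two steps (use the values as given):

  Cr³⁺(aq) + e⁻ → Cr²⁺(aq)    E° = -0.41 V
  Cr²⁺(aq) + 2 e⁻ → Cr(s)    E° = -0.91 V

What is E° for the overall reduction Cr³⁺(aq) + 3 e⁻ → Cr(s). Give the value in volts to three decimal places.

Adding the free-energy changes (−nFE°) of the two steps gives −n₃FE°₃ = −n₁FE°₁ − n₂FE°₂.
E°₃ = (1×-0.41 + 2×-0.91) / 3 = (-2.230) / 3 = -0.743 V.

-0.743 V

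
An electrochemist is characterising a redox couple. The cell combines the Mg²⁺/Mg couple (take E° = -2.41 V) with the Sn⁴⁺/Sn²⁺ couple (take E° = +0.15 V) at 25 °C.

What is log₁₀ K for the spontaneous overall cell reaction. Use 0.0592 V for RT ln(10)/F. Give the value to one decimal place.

Cathode: Sn⁴⁺/Sn²⁺; anode: Mg²⁺/Mg. E°cell = +2.56 V, n = 2.
log K = nE°cell / 0.0592 = (2)(+2.56) / 0.0592 = 86.5.

86.5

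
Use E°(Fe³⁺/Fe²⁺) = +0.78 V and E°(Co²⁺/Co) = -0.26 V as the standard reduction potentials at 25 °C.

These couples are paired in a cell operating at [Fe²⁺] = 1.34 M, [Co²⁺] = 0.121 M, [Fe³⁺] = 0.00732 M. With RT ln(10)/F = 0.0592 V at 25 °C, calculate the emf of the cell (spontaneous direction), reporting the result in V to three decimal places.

Fe³⁺/Fe²⁺ is the cathode (higher E°), Co²⁺/Co the anode: E°cell = +0.78 − (-0.26) = +1.04 V, n = 2.
Overall: 2 Fe³⁺(aq) + Co(s) → 2 Fe²⁺(aq) + Co²⁺(aq)
Q = [Fe²⁺]^2·[Co²⁺] / ([Fe³⁺]^2); log Q = 3.608.
E = E° − (0.0592/n) log Q = +1.04 − (0.0592/2)(3.608) = +0.933 V.

+0.933 V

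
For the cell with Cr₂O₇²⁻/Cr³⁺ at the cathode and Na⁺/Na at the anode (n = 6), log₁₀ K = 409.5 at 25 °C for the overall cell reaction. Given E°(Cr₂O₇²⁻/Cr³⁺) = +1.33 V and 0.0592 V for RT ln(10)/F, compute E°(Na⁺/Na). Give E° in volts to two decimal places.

E°cell = (0.0592/n)·log K = (0.0592/6)(409.5) = +4.040 V.
Since Cr₂O₇²⁻/Cr³⁺ is the cathode and Na⁺/Na the anode, E°cell = E°(Cr₂O₇²⁻/Cr³⁺) − E°(Na⁺/Na).
So E°(Na⁺/Na) = E°(Cr₂O₇²⁻/Cr³⁺) − E°cell = (+1.33) − (+4.040) = -2.71 V.

-2.71 V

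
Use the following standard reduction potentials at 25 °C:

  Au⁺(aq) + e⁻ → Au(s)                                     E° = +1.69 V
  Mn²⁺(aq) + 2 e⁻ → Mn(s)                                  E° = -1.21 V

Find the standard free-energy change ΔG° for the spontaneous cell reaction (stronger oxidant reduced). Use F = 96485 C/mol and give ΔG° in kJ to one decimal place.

-559.6 kJ

Au⁺/Au (E° = +1.69 V) is the cathode; Mn²⁺/Mn (E° = -1.21 V) is the anode, so E°cell = +2.90 V.
Balancing electrons gives n = 2 (lcm of 1 and 2).
ΔG° = −nFE° = −(2)(96485)(+2.90) = -559,613 J = -559.6 kJ.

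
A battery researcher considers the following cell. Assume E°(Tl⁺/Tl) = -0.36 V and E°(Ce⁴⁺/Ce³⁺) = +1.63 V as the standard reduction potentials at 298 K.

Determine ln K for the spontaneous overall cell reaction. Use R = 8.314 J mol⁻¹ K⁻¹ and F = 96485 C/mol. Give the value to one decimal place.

Cathode: Ce⁴⁺/Ce³⁺; anode: Tl⁺/Tl. E°cell = (+1.63) − (-0.36) = +1.99 V, with n = 1.
ΔG° = −nFE° = −RT ln K, so ln K = nFE°/(RT) = (1)(96485)(+1.99) / ((8.314)(298)) = 77.497.

77.5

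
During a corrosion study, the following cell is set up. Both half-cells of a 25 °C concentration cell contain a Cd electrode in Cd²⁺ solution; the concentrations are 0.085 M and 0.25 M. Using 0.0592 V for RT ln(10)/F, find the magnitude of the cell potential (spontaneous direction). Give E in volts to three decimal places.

For a concentration cell E°cell = 0. The 0.25 M side is the cathode (reduction is favoured where [Cd²⁺] is higher).
With n = 2, E = −(0.0592/2) log([Cd²⁺]ₐₙ/[Cd²⁺]꜀ₐₜ) = −(0.0592/2) log(0.085/0.25) = −(0.0592/2)(-0.469) = +0.014 V.

+0.014 V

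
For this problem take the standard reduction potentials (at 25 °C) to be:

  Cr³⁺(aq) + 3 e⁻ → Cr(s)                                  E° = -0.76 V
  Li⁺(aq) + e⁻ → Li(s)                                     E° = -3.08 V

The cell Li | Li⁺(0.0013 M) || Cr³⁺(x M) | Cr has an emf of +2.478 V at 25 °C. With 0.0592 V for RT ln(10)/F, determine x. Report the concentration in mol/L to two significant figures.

0.22 M

Cr³⁺/Cr is the cathode, Li⁺/Li the anode: E°cell = +2.32 V, n = 3.
Overall reaction: Cr³⁺(aq) + 3 Li(s) → Cr(s) + 3 Li⁺(aq); Q = [Li⁺]^3/[Cr³⁺]^1.
From E = E° − (0.0592/n) log Q: log Q = (E° − E)·n/0.0592 = (+2.32 − (+2.478))·3/0.0592 = -8.0068.
So 1·log[Cr³⁺] = 3·log(0.0013) − log Q = -8.6582 − (-8.0068) = -0.6514; [Cr³⁺] = 10^(-0.6514) ≈ 0.22 M.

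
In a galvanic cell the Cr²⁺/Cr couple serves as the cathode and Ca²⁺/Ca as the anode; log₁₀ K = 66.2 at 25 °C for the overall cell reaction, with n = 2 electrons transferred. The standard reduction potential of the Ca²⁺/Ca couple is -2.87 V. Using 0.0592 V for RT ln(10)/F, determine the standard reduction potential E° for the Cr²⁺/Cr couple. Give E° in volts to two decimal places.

-0.91 V

E°cell = (0.0592/n)·log K = (0.0592/2)(66.2) = +1.960 V.
Since Cr²⁺/Cr is the cathode and Ca²⁺/Ca the anode, E°cell = E°(Cr²⁺/Cr) − E°(Ca²⁺/Ca).
So E°(Cr²⁺/Cr) = E°cell + E°(Ca²⁺/Ca) = +1.960 + (-2.87) = -0.91 V.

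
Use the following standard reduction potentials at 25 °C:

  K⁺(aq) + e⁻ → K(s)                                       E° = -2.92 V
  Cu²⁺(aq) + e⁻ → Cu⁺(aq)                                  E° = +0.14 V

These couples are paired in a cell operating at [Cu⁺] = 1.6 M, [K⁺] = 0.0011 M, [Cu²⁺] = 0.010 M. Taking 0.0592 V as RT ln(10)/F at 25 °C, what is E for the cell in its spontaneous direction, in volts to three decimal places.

Cu²⁺/Cu⁺ is the cathode (higher E°), K⁺/K the anode: E°cell = +0.14 − (-2.92) = +3.06 V, n = 1.
Overall: Cu²⁺(aq) + K(s) → Cu⁺(aq) + K⁺(aq)
Q = [Cu⁺]·[K⁺] / ([Cu²⁺]); log Q = -0.754.
E = E° − (0.0592/n) log Q = +3.06 − (0.0592/1)(-0.754) = +3.105 V.

+3.105 V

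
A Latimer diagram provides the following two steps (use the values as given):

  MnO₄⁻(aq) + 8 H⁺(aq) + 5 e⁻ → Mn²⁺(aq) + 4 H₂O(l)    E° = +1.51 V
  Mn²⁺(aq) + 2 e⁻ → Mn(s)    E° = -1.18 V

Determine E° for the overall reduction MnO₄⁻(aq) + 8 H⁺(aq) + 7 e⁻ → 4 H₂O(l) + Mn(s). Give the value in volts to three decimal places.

Standard free energies of sequential steps add: ΔG°₃ = ΔG°₁ + ΔG°₂, so n₃E°₃ = n₁E°₁ + n₂E°₂.
E°₃ = (5×+1.51 + 2×-1.18) / 7 = (+5.190) / 7 = +0.741 V.
Simply averaging or adding the two E° values would be wrong; the electron-weighted sum is required.

+0.741 V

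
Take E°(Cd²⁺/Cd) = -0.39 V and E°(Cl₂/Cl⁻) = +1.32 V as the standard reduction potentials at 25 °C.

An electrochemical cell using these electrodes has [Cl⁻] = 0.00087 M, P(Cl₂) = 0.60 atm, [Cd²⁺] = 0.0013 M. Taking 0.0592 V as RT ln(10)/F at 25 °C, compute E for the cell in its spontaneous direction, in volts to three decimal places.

+1.970 V

Cl₂/Cl⁻ is the cathode (higher E°), Cd²⁺/Cd the anode: E°cell = +1.32 − (-0.39) = +1.71 V, n = 2.
Overall: Cl₂(g) + Cd(s) → 2 Cl⁻(aq) + Cd²⁺(aq)
Q = [Cl⁻]^2·[Cd²⁺] / (P(Cl₂)); log Q = -8.785.
E = E° − (0.0592/n) log Q = +1.71 − (0.0592/2)(-8.785) = +1.970 V.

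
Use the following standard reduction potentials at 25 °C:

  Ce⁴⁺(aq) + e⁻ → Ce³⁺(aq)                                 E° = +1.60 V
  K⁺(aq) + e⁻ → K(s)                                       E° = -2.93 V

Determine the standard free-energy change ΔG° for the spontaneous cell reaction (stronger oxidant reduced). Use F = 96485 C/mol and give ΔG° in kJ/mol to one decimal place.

Ce⁴⁺/Ce³⁺ (E° = +1.60 V) is the cathode; K⁺/K (E° = -2.93 V) is the anode, so E°cell = +4.53 V.
Balancing electrons gives n = 1 (lcm of 1 and 1).
ΔG° = −nFE° = −(1)(96485)(+4.53) = -437,077 J = -437.1 kJ/mol.

-437.1 kJ/mol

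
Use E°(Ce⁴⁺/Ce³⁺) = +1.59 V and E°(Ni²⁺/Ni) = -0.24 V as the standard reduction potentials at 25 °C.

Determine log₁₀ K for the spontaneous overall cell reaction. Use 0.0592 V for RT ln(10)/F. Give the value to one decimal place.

61.8

Cathode: Ce⁴⁺/Ce³⁺; anode: Ni²⁺/Ni. E°cell = +1.83 V, n = 2.
log K = nE°cell / 0.0592 = (2)(+1.83) / 0.0592 = 61.8.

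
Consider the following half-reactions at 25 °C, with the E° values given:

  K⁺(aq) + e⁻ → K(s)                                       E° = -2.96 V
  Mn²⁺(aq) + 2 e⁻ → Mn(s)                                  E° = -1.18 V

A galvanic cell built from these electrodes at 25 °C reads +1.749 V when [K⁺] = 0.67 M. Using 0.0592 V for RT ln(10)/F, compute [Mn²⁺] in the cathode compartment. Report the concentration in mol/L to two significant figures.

Mn²⁺/Mn is the cathode, K⁺/K the anode: E°cell = +1.78 V, n = 2.
Overall reaction: Mn²⁺(aq) + 2 K(s) → Mn(s) + 2 K⁺(aq); Q = [K⁺]^2/[Mn²⁺]^1.
From E = E° − (0.0592/n) log Q: log Q = (E° − E)·n/0.0592 = (+1.78 − (+1.749))·2/0.0592 = 1.0473.
So 1·log[Mn²⁺] = 2·log(0.67) − log Q = -0.3479 − (1.0473) = -1.3952; [Mn²⁺] = 10^(-1.3952) ≈ 0.040 M.

0.040 M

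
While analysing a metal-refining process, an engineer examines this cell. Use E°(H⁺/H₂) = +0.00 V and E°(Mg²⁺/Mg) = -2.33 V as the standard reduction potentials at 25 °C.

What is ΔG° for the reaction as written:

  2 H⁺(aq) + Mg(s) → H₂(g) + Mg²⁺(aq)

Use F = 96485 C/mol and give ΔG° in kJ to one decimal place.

-449.6 kJ

As written, H⁺/H₂ is reduced (cathode) and Mg²⁺/Mg is oxidised (anode), so E°cell = (+0.00) − (-2.33) = +2.33 V.
Balancing electrons gives n = 2.
ΔG° = −nFE° = −(2)(96485)(+2.33) = -449,620 J = -449.6 kJ.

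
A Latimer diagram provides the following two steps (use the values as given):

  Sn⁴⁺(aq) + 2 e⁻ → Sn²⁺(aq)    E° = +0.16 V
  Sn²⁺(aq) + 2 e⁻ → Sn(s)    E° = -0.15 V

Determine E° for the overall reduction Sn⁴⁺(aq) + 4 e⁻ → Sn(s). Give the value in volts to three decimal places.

Since ΔG° = −nFE° is additive over sequential reductions, n₃E°₃ = n₁E°₁ + n₂E°₂.
E°₃ = (2×+0.16 + 2×-0.15) / 4 = (+0.020) / 4 = +0.005 V.

+0.005 V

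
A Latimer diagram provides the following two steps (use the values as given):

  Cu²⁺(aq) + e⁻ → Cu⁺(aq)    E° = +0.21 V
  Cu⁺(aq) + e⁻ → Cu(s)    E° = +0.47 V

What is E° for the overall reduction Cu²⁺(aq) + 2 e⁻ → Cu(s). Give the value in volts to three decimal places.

+0.340 V

Standard free energies of sequential steps add: ΔG°₃ = ΔG°₁ + ΔG°₂, so n₃E°₃ = n₁E°₁ + n₂E°₂.
E°₃ = (1×+0.21 + 1×+0.47) / 2 = (+0.680) / 2 = +0.340 V.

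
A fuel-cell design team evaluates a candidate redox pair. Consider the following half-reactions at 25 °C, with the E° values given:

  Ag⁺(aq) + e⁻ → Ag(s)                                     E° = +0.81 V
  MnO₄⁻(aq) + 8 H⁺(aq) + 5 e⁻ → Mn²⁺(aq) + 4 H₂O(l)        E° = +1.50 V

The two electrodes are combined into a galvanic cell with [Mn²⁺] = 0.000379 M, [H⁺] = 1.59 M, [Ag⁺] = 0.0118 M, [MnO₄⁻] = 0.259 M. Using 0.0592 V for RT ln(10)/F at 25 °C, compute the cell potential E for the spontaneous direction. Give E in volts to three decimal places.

+0.857 V

MnO₄⁻/Mn²⁺ is the cathode (higher E°), Ag⁺/Ag the anode: E°cell = +1.50 − (+0.81) = +0.69 V, n = 5.
Overall: MnO₄⁻(aq) + 8 H⁺(aq) + 5 Ag(s) → Mn²⁺(aq) + 4 H₂O(l) + 5 Ag⁺(aq)
Q = [Mn²⁺]·[Ag⁺]^5 / ([MnO₄⁻]·[H⁺]^8); log Q = -14.086.
E = E° − (0.0592/n) log Q = +0.69 − (0.0592/5)(-14.086) = +0.857 V.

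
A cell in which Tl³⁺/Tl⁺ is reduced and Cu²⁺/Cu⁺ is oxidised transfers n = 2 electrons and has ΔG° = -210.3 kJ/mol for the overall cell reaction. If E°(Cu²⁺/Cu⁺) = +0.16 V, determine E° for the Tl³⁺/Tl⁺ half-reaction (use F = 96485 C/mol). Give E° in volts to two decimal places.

+1.25 V

E°cell = −ΔG°/(nF) = −(-210.3×10³)/((2)(96485)) = +1.090 V.
Since Tl³⁺/Tl⁺ is the cathode and Cu²⁺/Cu⁺ the anode, E°cell = E°(Tl³⁺/Tl⁺) − E°(Cu²⁺/Cu⁺).
So E°(Tl³⁺/Tl⁺) = E°cell + E°(Cu²⁺/Cu⁺) = +1.090 + (+0.16) = +1.25 V.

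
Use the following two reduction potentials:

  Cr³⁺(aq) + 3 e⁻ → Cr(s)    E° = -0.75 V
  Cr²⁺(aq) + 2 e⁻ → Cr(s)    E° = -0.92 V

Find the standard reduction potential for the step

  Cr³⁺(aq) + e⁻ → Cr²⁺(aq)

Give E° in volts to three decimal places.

-0.410 V

Sequential free energies add, so n₃E°₃ = n₁E°₁ + n₂E°₂.
With n₃ = 3, and the known step contributing 2×(-0.92) V, the unknown satisfies 1·E° = 3×(-0.75) − 2×(-0.92) = -0.410.
E° = -0.410 / 1 = -0.410 V.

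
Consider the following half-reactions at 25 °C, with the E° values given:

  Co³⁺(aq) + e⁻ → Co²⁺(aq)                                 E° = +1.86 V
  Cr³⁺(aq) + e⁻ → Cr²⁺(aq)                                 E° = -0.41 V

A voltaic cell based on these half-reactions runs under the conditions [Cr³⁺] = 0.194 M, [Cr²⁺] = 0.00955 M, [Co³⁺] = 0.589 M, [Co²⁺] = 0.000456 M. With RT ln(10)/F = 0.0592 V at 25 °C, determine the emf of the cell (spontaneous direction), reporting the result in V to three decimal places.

Co³⁺/Co²⁺ is the cathode (higher E°), Cr³⁺/Cr²⁺ the anode: E°cell = +1.86 − (-0.41) = +2.27 V, n = 1.
Overall: Co³⁺(aq) + Cr²⁺(aq) → Co²⁺(aq) + Cr³⁺(aq)
Q = [Co²⁺]·[Cr³⁺] / ([Co³⁺]·[Cr²⁺]); log Q = -1.803.
E = E° − (0.0592/n) log Q = +2.27 − (0.0592/1)(-1.803) = +2.377 V.

+2.377 V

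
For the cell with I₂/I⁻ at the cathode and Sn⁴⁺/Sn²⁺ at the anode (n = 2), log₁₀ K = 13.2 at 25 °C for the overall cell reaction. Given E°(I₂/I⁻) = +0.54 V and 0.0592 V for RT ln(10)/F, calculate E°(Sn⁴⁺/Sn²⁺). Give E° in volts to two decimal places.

+0.15 V

E°cell = (0.0592/n)·log K = (0.0592/2)(13.2) = +0.391 V.
Since I₂/I⁻ is the cathode and Sn⁴⁺/Sn²⁺ the anode, E°cell = E°(I₂/I⁻) − E°(Sn⁴⁺/Sn²⁺).
So E°(Sn⁴⁺/Sn²⁺) = E°(I₂/I⁻) − E°cell = (+0.54) − (+0.391) = +0.15 V.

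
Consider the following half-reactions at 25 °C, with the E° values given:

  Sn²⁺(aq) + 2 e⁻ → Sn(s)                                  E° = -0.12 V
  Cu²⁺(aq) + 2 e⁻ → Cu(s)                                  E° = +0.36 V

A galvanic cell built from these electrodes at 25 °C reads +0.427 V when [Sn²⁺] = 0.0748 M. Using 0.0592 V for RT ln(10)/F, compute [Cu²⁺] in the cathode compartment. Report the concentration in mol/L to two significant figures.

0.0012 M

Cu²⁺/Cu is the cathode, Sn²⁺/Sn the anode: E°cell = +0.48 V, n = 2.
Overall reaction: Cu²⁺(aq) + Sn(s) → Cu(s) + Sn²⁺(aq); Q = [Sn²⁺]^1/[Cu²⁺]^1.
From E = E° − (0.0592/n) log Q: log Q = (E° − E)·n/0.0592 = (+0.48 − (+0.427))·2/0.0592 = 1.7905.
So 1·log[Cu²⁺] = 1·log(0.0748) − log Q = -1.1261 − (1.7905) = -2.9166; [Cu²⁺] = 10^(-2.9166) ≈ 0.0012 M.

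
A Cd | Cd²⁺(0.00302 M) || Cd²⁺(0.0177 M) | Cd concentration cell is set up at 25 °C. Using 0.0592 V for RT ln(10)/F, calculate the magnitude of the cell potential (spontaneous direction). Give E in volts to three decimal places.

For a concentration cell E°cell = 0. The 0.0177 M side is the cathode (reduction is favoured where [Cd²⁺] is higher).
With n = 2, E = −(0.0592/2) log([Cd²⁺]ₐₙ/[Cd²⁺]꜀ₐₜ) = −(0.0592/2) log(0.00302/0.0177) = −(0.0592/2)(-0.768) = +0.023 V.

+0.023 V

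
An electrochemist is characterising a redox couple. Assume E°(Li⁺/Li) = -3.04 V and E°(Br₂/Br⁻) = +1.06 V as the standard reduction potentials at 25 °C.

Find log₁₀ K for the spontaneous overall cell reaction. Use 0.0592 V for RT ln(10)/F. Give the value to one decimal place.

Cathode: Br₂/Br⁻; anode: Li⁺/Li. E°cell = +4.10 V, n = 2.
log K = nE°cell / 0.0592 = (2)(+4.10) / 0.0592 = 138.5.

138.5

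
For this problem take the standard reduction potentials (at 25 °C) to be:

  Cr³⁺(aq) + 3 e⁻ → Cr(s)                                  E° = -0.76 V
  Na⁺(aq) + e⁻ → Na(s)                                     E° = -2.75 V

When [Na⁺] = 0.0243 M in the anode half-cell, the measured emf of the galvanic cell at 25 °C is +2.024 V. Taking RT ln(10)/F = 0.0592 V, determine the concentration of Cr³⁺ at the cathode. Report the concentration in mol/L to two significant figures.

Cr³⁺/Cr is the cathode, Na⁺/Na the anode: E°cell = +1.99 V, n = 3.
Overall reaction: Cr³⁺(aq) + 3 Na(s) → Cr(s) + 3 Na⁺(aq); Q = [Na⁺]^3/[Cr³⁺]^1.
From E = E° − (0.0592/n) log Q: log Q = (E° − E)·n/0.0592 = (+1.99 − (+2.024))·3/0.0592 = -1.7230.
So 1·log[Cr³⁺] = 3·log(0.0243) − log Q = -4.8432 − (-1.7230) = -3.1202; [Cr³⁺] = 10^(-3.1202) ≈ 0.00076 M.

0.00076 M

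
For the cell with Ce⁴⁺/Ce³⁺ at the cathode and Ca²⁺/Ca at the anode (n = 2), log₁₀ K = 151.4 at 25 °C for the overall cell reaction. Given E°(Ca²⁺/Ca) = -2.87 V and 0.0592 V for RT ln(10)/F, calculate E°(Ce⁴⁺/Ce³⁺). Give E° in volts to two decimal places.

E°cell = (0.0592/n)·log K = (0.0592/2)(151.4) = +4.481 V.
Since Ce⁴⁺/Ce³⁺ is the cathode and Ca²⁺/Ca the anode, E°cell = E°(Ce⁴⁺/Ce³⁺) − E°(Ca²⁺/Ca).
So E°(Ce⁴⁺/Ce³⁺) = E°cell + E°(Ca²⁺/Ca) = +4.481 + (-2.87) = +1.61 V.

+1.61 V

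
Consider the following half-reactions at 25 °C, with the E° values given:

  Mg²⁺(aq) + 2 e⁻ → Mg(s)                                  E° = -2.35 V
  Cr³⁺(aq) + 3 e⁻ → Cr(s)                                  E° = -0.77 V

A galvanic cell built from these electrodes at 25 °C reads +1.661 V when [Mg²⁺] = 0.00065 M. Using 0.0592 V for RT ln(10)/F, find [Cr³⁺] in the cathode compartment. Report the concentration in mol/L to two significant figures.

Cr³⁺/Cr is the cathode, Mg²⁺/Mg the anode: E°cell = +1.58 V, n = 6.
Overall reaction: 2 Cr³⁺(aq) + 3 Mg(s) → 2 Cr(s) + 3 Mg²⁺(aq); Q = [Mg²⁺]^3/[Cr³⁺]^2.
From E = E° − (0.0592/n) log Q: log Q = (E° − E)·n/0.0592 = (+1.58 − (+1.661))·6/0.0592 = -8.2095.
So 2·log[Cr³⁺] = 3·log(0.00065) − log Q = -9.5613 − (-8.2095) = -1.3518; log[Cr³⁺] = -1.3518 / 2 = -0.6759; [Cr³⁺] = 10^(-0.6759) ≈ 0.21 M.

0.21 M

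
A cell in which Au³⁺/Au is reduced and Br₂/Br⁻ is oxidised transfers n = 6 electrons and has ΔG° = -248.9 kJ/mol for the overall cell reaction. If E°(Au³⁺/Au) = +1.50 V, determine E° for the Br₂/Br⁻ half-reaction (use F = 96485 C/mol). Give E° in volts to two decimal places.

E°cell = −ΔG°/(nF) = −(-248.9×10³)/((6)(96485)) = +0.430 V.
Since Au³⁺/Au is the cathode and Br₂/Br⁻ the anode, E°cell = E°(Au³⁺/Au) − E°(Br₂/Br⁻).
So E°(Br₂/Br⁻) = E°(Au³⁺/Au) − E°cell = (+1.50) − (+0.430) = +1.07 V.

+1.07 V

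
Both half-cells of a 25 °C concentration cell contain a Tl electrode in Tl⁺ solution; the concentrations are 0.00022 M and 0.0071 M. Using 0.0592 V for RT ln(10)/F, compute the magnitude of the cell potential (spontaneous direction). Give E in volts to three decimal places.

+0.089 V

For a concentration cell E°cell = 0. The 0.0071 M side is the cathode (reduction is favoured where [Tl⁺] is higher).
With n = 1, E = −(0.0592/1) log([Tl⁺]ₐₙ/[Tl⁺]꜀ₐₜ) = −(0.0592/1) log(0.00022/0.0071) = −(0.0592/1)(-1.509) = +0.089 V.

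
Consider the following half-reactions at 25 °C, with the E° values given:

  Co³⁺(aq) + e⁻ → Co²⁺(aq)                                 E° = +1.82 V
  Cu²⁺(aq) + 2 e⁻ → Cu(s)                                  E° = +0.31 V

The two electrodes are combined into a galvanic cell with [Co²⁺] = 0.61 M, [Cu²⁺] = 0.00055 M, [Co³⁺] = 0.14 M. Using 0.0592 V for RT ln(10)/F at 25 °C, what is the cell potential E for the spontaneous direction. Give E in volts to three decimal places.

Co³⁺/Co²⁺ is the cathode (higher E°), Cu²⁺/Cu the anode: E°cell = +1.82 − (+0.31) = +1.51 V, n = 2.
Overall: 2 Co³⁺(aq) + Cu(s) → 2 Co²⁺(aq) + Cu²⁺(aq)
Q = [Co²⁺]^2·[Cu²⁺] / ([Co³⁺]^2); log Q = -1.981.
E = E° − (0.0592/n) log Q = +1.51 − (0.0592/2)(-1.981) = +1.569 V.

+1.569 V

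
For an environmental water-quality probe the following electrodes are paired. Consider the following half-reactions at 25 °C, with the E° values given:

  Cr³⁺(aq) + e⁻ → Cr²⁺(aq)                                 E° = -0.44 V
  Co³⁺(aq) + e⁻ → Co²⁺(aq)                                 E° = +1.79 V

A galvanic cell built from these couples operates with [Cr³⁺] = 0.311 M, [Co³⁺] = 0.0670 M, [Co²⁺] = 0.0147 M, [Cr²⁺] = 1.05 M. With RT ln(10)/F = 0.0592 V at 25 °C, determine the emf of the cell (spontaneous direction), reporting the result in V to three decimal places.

+2.300 V

Co³⁺/Co²⁺ is the cathode (higher E°), Cr³⁺/Cr²⁺ the anode: E°cell = +1.79 − (-0.44) = +2.23 V, n = 1.
Overall: Co³⁺(aq) + Cr²⁺(aq) → Co²⁺(aq) + Cr³⁺(aq)
Q = [Co²⁺]·[Cr³⁺] / ([Co³⁺]·[Cr²⁺]); log Q = -1.187.
E = E° − (0.0592/n) log Q = +2.23 − (0.0592/1)(-1.187) = +2.300 V.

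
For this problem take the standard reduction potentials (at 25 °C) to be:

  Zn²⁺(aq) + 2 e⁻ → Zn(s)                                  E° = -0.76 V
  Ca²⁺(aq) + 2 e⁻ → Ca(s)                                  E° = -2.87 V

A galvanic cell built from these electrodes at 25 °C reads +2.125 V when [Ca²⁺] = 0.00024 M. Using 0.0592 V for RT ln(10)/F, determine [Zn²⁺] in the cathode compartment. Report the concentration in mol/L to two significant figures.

Zn²⁺/Zn is the cathode, Ca²⁺/Ca the anode: E°cell = +2.11 V, n = 2.
Overall reaction: Zn²⁺(aq) + Ca(s) → Zn(s) + Ca²⁺(aq); Q = [Ca²⁺]^1/[Zn²⁺]^1.
From E = E° − (0.0592/n) log Q: log Q = (E° − E)·n/0.0592 = (+2.11 − (+2.125))·2/0.0592 = -0.5068.
So 1·log[Zn²⁺] = 1·log(0.00024) − log Q = -3.6198 − (-0.5068) = -3.1130; [Zn²⁺] = 10^(-3.1130) ≈ 0.00077 M.

0.00077 M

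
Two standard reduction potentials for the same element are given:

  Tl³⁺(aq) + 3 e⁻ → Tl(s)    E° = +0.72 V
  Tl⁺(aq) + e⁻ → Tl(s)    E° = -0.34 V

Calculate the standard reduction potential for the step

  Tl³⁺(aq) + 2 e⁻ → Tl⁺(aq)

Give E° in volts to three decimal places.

Sequential free energies add, so n₃E°₃ = n₁E°₁ + n₂E°₂.
With n₃ = 3, and the known step contributing 1×(-0.34) V, the unknown satisfies 2·E° = 3×(+0.72) − 1×(-0.34) = +2.500.
E° = +2.500 / 2 = +1.250 V.

+1.250 V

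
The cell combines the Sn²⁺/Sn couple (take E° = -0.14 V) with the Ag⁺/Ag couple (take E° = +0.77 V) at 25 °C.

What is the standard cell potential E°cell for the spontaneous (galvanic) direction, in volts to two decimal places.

+0.91 V

The Ag⁺/Ag couple has the higher reduction potential, so it is the cathode; Sn²⁺/Sn is oxidised at the anode.
E°cell = E°(cathode) − E°(anode) = (+0.77) − (-0.14) = +0.91 V.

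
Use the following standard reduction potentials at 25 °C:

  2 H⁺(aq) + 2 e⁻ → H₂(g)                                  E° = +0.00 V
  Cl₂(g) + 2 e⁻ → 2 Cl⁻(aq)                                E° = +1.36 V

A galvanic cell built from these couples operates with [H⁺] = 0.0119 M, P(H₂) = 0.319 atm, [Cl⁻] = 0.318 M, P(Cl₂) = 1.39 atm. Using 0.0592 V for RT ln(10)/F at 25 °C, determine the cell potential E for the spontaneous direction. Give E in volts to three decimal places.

Cl₂/Cl⁻ is the cathode (higher E°), H⁺/H₂ the anode: E°cell = +1.36 − (+0.00) = +1.36 V, n = 2.
Overall: Cl₂(g) + H₂(g) → 2 Cl⁻(aq) + 2 H⁺(aq)
Q = [Cl⁻]^2·[H⁺]^2 / (P(Cl₂)·P(H₂)); log Q = -4.491.
E = E° − (0.0592/n) log Q = +1.36 − (0.0592/2)(-4.491) = +1.493 V.

+1.493 V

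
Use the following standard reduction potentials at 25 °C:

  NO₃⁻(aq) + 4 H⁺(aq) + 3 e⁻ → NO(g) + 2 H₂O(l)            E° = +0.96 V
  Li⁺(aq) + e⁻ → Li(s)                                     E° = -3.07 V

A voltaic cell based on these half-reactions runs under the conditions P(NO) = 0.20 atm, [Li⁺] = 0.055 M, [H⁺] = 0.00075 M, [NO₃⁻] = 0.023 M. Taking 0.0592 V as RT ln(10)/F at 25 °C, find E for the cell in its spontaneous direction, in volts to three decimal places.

NO₃⁻/NO is the cathode (higher E°), Li⁺/Li the anode: E°cell = +0.96 − (-3.07) = +4.03 V, n = 3.
Overall: NO₃⁻(aq) + 4 H⁺(aq) + 3 Li(s) → NO(g) + 2 H₂O(l) + 3 Li⁺(aq)
Q = P(NO)·[Li⁺]^3 / ([NO₃⁻]·[H⁺]^4); log Q = 9.660.
E = E° − (0.0592/n) log Q = +4.03 − (0.0592/3)(9.660) = +3.839 V.

+3.839 V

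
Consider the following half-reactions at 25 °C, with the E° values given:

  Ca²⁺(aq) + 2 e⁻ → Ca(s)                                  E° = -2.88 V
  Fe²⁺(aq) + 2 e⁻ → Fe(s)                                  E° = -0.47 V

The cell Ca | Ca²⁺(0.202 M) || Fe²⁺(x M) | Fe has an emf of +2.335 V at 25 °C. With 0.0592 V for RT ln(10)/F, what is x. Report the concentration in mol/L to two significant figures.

0.00059 M

Fe²⁺/Fe is the cathode, Ca²⁺/Ca the anode: E°cell = +2.41 V, n = 2.
Overall reaction: Fe²⁺(aq) + Ca(s) → Fe(s) + Ca²⁺(aq); Q = [Ca²⁺]^1/[Fe²⁺]^1.
From E = E° − (0.0592/n) log Q: log Q = (E° − E)·n/0.0592 = (+2.41 − (+2.335))·2/0.0592 = 2.5338.
So 1·log[Fe²⁺] = 1·log(0.202) − log Q = -0.6946 − (2.5338) = -3.2284; [Fe²⁺] = 10^(-3.2284) ≈ 0.00059 M.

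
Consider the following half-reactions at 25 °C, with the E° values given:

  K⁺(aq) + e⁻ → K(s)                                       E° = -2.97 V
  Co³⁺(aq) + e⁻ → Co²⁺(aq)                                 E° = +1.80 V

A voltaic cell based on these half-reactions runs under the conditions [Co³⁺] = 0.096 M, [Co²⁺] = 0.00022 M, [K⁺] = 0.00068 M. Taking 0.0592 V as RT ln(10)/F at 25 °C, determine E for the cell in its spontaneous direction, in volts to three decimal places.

Co³⁺/Co²⁺ is the cathode (higher E°), K⁺/K the anode: E°cell = +1.80 − (-2.97) = +4.77 V, n = 1.
Overall: Co³⁺(aq) + K(s) → Co²⁺(aq) + K⁺(aq)
Q = [Co²⁺]·[K⁺] / ([Co³⁺]); log Q = -5.807.
E = E° − (0.0592/n) log Q = +4.77 − (0.0592/1)(-5.807) = +5.114 V.

+5.114 V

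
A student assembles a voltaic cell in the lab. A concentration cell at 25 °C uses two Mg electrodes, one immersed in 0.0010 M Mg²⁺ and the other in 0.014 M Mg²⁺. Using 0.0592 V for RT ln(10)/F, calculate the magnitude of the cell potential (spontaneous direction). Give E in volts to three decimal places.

+0.034 V

For a concentration cell E°cell = 0. The 0.014 M side is the cathode (reduction is favoured where [Mg²⁺] is higher).
With n = 2, E = −(0.0592/2) log([Mg²⁺]ₐₙ/[Mg²⁺]꜀ₐₜ) = −(0.0592/2) log(0.001/0.014) = −(0.0592/2)(-1.146) = +0.034 V.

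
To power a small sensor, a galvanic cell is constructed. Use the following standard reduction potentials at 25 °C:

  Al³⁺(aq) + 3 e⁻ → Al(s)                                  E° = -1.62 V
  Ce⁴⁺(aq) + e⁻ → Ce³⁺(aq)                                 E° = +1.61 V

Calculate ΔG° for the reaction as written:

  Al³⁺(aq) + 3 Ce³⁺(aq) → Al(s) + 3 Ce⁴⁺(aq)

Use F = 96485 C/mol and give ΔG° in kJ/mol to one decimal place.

As written, Al³⁺/Al is reduced (cathode) and Ce⁴⁺/Ce³⁺ is oxidised (anode), so E°cell = (-1.62) − (+1.61) = -3.23 V.
Balancing electrons gives n = 3.
ΔG° = −nFE° = −(3)(96485)(-3.23) = 934,940 J = +934.9 kJ/mol.

+934.9 kJ/mol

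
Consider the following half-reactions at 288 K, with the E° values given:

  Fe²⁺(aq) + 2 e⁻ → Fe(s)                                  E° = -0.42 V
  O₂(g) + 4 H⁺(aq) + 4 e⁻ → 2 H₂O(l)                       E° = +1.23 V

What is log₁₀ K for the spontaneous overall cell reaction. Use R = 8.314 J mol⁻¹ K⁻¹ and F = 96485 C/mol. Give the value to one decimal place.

Cathode: O₂/H₂O; anode: Fe²⁺/Fe. E°cell = (+1.23) − (-0.42) = +1.65 V, with n = 4.
ΔG° = −nFE° = −RT ln K, so ln K = nFE°/(RT) = (4)(96485)(+1.65) / ((8.314)(288)) = 265.951.
log₁₀ K = 265.951 / ln 10 = 115.5.

115.5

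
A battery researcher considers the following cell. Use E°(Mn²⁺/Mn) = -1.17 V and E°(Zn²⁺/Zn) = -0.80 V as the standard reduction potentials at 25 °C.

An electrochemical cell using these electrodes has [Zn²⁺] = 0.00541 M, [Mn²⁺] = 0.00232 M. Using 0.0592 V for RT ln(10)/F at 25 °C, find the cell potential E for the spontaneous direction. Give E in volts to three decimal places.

Zn²⁺/Zn is the cathode (higher E°), Mn²⁺/Mn the anode: E°cell = -0.80 − (-1.17) = +0.37 V, n = 2.
Overall: Zn²⁺(aq) + Mn(s) → Zn(s) + Mn²⁺(aq)
Q = [Mn²⁺] / ([Zn²⁺]); log Q = -0.368.
E = E° − (0.0592/n) log Q = +0.37 − (0.0592/2)(-0.368) = +0.381 V.

+0.381 V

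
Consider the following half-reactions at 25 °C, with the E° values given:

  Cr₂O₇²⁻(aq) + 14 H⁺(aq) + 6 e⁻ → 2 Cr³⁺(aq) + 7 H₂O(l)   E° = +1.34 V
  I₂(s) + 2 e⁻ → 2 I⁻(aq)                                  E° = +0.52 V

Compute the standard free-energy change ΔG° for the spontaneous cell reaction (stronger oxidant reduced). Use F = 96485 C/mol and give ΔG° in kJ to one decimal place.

-474.7 kJ

Cr₂O₇²⁻/Cr³⁺ (E° = +1.34 V) is the cathode; I₂/I⁻ (E° = +0.52 V) is the anode, so E°cell = +0.82 V.
Balancing electrons gives n = 6 (lcm of 6 and 2).
ΔG° = −nFE° = −(6)(96485)(+0.82) = -474,706 J = -474.7 kJ.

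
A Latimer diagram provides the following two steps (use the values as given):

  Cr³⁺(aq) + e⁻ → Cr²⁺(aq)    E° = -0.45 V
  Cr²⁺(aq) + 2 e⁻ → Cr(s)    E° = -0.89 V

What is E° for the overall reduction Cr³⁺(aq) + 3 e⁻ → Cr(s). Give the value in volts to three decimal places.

-0.743 V

Since ΔG° = −nFE° is additive over sequential reductions, n₃E°₃ = n₁E°₁ + n₂E°₂.
E°₃ = (1×-0.45 + 2×-0.89) / 3 = (-2.230) / 3 = -0.743 V.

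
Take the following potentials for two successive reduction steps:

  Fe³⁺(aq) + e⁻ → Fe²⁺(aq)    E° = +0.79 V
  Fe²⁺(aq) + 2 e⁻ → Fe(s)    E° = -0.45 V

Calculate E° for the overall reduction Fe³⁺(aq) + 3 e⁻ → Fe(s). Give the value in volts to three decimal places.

Since ΔG° = −nFE° is additive over sequential reductions, n₃E°₃ = n₁E°₁ + n₂E°₂.
E°₃ = (1×+0.79 + 2×-0.45) / 3 = (-0.110) / 3 = -0.037 V.

-0.037 V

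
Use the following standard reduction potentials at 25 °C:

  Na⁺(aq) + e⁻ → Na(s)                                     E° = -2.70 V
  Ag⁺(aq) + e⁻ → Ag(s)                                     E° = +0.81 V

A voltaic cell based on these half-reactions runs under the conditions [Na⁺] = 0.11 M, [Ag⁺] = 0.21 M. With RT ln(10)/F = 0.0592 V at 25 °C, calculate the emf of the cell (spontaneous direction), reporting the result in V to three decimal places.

Ag⁺/Ag is the cathode (higher E°), Na⁺/Na the anode: E°cell = +0.81 − (-2.70) = +3.51 V, n = 1.
Overall: Ag⁺(aq) + Na(s) → Ag(s) + Na⁺(aq)
Q = [Na⁺] / ([Ag⁺]); log Q = -0.281.
E = E° − (0.0592/n) log Q = +3.51 − (0.0592/1)(-0.281) = +3.527 V.

+3.527 V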